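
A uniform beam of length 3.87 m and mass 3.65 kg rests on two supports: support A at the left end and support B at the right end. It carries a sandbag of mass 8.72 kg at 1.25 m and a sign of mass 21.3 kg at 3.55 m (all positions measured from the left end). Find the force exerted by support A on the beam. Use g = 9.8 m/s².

About support B:
Beam weight: 3.65 × 9.8 = 35.77 N down at 1.935 m → arm 1.935 m, τ = 35.77 × 1.935 = 69.21 N·m counterclockwise.
Sandbag: 8.72 × 9.8 = 85.46 N down at 1.25 m → arm 2.62 m, τ = 85.46 × 2.62 = 223.9 N·m counterclockwise.
Sign: 21.3 × 9.8 = 208.7 N down at 3.55 m → arm 0.32 m, τ = 208.7 × 0.32 = 66.78 N·m counterclockwise.
Net load moment about support B = 359.9 N·m counterclockwise.
Reaction R at support A is upward at 0 m, arm 3.87 m → moment R × 3.87 clockwise.
Balancing moments: R × 3.87 = 359.9, giving R = 93 N.

R_A ≈ 93 N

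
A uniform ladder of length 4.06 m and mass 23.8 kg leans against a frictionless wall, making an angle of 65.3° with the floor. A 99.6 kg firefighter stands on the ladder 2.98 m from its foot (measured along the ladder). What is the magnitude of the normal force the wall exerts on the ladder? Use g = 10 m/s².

N_wall ≈ 391 N

About the foot of the ladder:
Ladder weight 23.8×10 = 238 N acts at 2.03 m along the ladder; its horizontal arm is 2.03·cos65.3° = 0.8483 m → τ = 201.9 N·m clockwise.
Firefighter: 99.6×10 = 996 N at 2.98 m → arm 1.245 m → τ = 1240 N·m clockwise.
Wall normal N acts horizontally at the top; its moment arm is the height L sinθ = 4.06·sin65.3° = 3.689 m, counterclockwise.
Στ = 0 ⇒ N × 3.689 = 1442 ⇒ N = 391 N.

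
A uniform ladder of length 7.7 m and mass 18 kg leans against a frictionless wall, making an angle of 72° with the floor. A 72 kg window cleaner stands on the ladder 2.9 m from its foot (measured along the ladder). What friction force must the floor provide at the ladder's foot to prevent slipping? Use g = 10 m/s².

Taking torques about the foot of the ladder:
Ladder weight 18×10 = 180 N acts at 3.85 m along the ladder; its horizontal arm is 3.85·cos72° = 1.19 m → τ = 214.2 N·m clockwise.
Window cleaner: 72×10 = 720 N at 2.9 m → arm 0.8961 m → τ = 645.2 N·m clockwise.
Wall normal N acts horizontally at the top; its moment arm is the height L sinθ = 7.7·sin72° = 7.323 m, counterclockwise.
Στ = 0 ⇒ N × 7.323 = 859.4 ⇒ N = 117 N.
ΣFx = 0: friction at the foot balances the wall's push, so f = N_wall = 117 N.

f ≈ 117 N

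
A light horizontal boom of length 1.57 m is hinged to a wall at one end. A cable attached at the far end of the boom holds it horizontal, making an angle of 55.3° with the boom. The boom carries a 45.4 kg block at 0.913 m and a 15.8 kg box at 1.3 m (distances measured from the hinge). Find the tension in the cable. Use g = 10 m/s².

T ≈ 480 N

Taking torques about the hinge:
Block: 45.4 × 10 = 454 N down at 0.913 m → arm 0.913 m, τ = 454 × 0.913 = 414.5 N·m clockwise.
Box: 15.8 × 10 = 158 N down at 1.3 m → arm 1.3 m, τ = 158 × 1.3 = 205.4 N·m clockwise.
Total clockwise load moment = 619.9 N·m.
The cable tension T acts at 1.57 m; only its component perpendicular to the boom, T sinθ, produces torque. sin 55.3° = 0.8221.
Στ = 0 ⇒ T × 1.57 × 0.8221 = 619.9 ⇒ T = 619.9 / 1.291 = 480 N.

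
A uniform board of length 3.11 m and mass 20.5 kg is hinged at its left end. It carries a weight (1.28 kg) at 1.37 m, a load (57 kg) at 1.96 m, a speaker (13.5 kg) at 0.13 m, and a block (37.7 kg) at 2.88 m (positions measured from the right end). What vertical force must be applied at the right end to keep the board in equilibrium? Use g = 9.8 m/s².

F ≈ 468 N

Take moments about the left end.
Beam weight: 20.5 × 9.8 = 200.9 N down at 1.555 m → arm 1.555 m, τ = 200.9 × 1.555 = 312.4 N·m clockwise.
Weight: 1.28 × 9.8 = 12.54 N down at 1.37 m → arm 1.74 m, τ = 12.54 × 1.74 = 21.82 N·m clockwise.
Load: 57 × 9.8 = 558.6 N down at 1.96 m → arm 1.15 m, τ = 558.6 × 1.15 = 642.4 N·m clockwise.
Speaker: 13.5 × 9.8 = 132.3 N down at 0.13 m → arm 2.98 m, τ = 132.3 × 2.98 = 394.3 N·m clockwise.
Block: 37.7 × 9.8 = 369.5 N down at 2.88 m → arm 0.23 m, τ = 369.5 × 0.23 = 84.98 N·m clockwise.
Net moment of the loads = 1456 N·m clockwise.
The upward force F acts at the right end, arm 3.11 m, giving F × 3.11 counterclockwise.
Balancing moments: F × 3.11 = 1456, giving F = 1456 / 3.11 = 468 N.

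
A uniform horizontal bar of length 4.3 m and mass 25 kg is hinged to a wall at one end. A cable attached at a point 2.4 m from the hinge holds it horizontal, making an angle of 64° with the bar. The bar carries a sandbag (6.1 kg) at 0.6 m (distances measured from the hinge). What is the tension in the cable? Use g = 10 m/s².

T ≈ 266 N

Taking torques about the hinge:
Beam weight: 25 × 10 = 250 N down at 2.15 m → arm 2.15 m, τ = 250 × 2.15 = 537.5 N·m clockwise.
Sandbag: 6.1 × 10 = 61 N down at 0.6 m → arm 0.6 m, τ = 61 × 0.6 = 36.6 N·m clockwise.
Total clockwise load moment = 574.1 N·m.
The cable tension T acts at 2.4 m; only its component perpendicular to the bar, T sinθ, produces torque. sin 64° = 0.8988.
Στ = 0 ⇒ T × 2.4 × 0.8988 = 574.1 ⇒ T = 574.1 / 2.157 = 266 N.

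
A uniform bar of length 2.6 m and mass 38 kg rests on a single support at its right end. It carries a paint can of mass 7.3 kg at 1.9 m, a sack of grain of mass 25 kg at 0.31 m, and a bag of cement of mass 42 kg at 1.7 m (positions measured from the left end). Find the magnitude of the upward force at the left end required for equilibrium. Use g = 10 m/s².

Choose the right end as the axis so the unknown pivot reaction has zero arm there.
Beam weight: 38 × 10 = 380 N down at 1.3 m → arm 1.3 m, τ = 380 × 1.3 = 494 N·m counterclockwise.
Paint can: 7.3 × 10 = 73 N down at 1.9 m → arm 0.7 m, τ = 73 × 0.7 = 51.1 N·m counterclockwise.
Sack of grain: 25 × 10 = 250 N down at 0.31 m → arm 2.29 m, τ = 250 × 2.29 = 572.5 N·m counterclockwise.
Bag of cement: 42 × 10 = 420 N down at 1.7 m → arm 0.9 m, τ = 420 × 0.9 = 378 N·m counterclockwise.
Net moment of the loads = 1496 N·m counterclockwise.
The upward force F acts at the left end, arm 2.6 m, giving F × 2.6 clockwise.
Στ = 0 ⇒ F × 2.6 = 1496 ⇒ F = 1496 / 2.6 = 575 N.

F ≈ 575 N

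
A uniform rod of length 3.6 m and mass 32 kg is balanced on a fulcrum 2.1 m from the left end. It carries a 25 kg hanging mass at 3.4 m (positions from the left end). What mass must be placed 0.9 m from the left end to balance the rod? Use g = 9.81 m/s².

m ≈ 19.1 kg

About the fulcrum (at 2.1 m from the left end):
Beam weight: 32 × 9.81 = 313.9 N down at 1.8 m → arm 0.3 m, τ = 313.9 × 0.3 = 94.17 N·m counterclockwise.
Hanging mass: 25 × 9.81 = 245.2 N down at 3.4 m → arm 1.3 m, τ = 245.2 × 1.3 = 318.8 N·m clockwise.
Net moment of known loads = 224.6 N·m clockwise.
An unknown mass m at 0.9 m has arm 1.2 m; its moment is m·g·1.2 counterclockwise.
For rotational equilibrium, m × 9.81 × 1.2 = 224.6, so m = 224.6 / (9.81 × 1.2) = 19.1 kg.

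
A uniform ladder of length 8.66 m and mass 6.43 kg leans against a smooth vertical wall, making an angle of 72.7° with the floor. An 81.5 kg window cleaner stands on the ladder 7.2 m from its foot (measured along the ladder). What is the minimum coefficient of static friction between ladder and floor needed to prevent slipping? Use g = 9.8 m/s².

Sum moments about the foot of the ladder (the floor normal and friction both act there and drop out).
Ladder weight 6.43×9.8 = 63.01 N acts at 4.33 m along the ladder; its horizontal arm is 4.33·cos72.7° = 1.288 m → τ = 81.16 N·m clockwise.
Window cleaner: 81.5×9.8 = 798.7 N at 7.2 m → arm 2.141 m → τ = 1710 N·m clockwise.
Wall normal N acts horizontally at the top; its moment arm is the height L sinθ = 8.66·sin72.7° = 8.268 m, counterclockwise.
Setting net torque to zero: N × 8.268 = 1791 → N = 216.6 N.
ΣFx = 0 ⇒ f = N_wall = 216.6 N. ΣFy = 0 ⇒ N_floor = 861.7 N.
μ_min = f / N_floor = 216.6 / 861.7 = 0.251.

μ_min ≈ 0.251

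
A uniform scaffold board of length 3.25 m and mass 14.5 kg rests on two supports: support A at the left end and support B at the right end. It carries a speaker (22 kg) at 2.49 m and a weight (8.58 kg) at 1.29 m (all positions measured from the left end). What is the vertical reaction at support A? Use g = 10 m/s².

Choose support B as the axis so its reaction then has zero moment arm.
Beam weight: 14.5 × 10 = 145 N down at 1.625 m → arm 1.625 m, τ = 145 × 1.625 = 235.6 N·m counterclockwise.
Speaker: 22 × 10 = 220 N down at 2.49 m → arm 0.76 m, τ = 220 × 0.76 = 167.2 N·m counterclockwise.
Weight: 8.58 × 10 = 85.8 N down at 1.29 m → arm 1.96 m, τ = 85.8 × 1.96 = 168.2 N·m counterclockwise.
Net load moment about support B = 571 N·m counterclockwise.
Reaction R at support A is upward at 0 m, arm 3.25 m → moment R × 3.25 clockwise.
Balancing moments: R × 3.25 = 571, giving R = 176 N.

R_A ≈ 176 N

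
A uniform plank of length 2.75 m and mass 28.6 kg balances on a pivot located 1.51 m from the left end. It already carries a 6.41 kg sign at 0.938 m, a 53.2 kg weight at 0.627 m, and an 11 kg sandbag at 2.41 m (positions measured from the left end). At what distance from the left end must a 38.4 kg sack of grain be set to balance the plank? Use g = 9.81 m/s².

x ≈ 2.67 m from the left end

Choose the pivot (at 1.51 m from the left end) as the axis so the support reaction has zero arm there.
Beam weight: 28.6 × 9.81 = 280.6 N down at 1.375 m → arm 0.135 m, τ = 280.6 × 0.135 = 37.88 N·m counterclockwise.
Sign: 6.41 × 9.81 = 62.88 N down at 0.938 m → arm 0.572 m, τ = 62.88 × 0.572 = 35.97 N·m counterclockwise.
Weight: 53.2 × 9.81 = 521.9 N down at 0.627 m → arm 0.883 m, τ = 521.9 × 0.883 = 460.8 N·m counterclockwise.
Sandbag: 11 × 9.81 = 107.9 N down at 2.41 m → arm 0.9 m, τ = 107.9 × 0.9 = 97.11 N·m clockwise.
Net moment of existing loads = 437.5 N·m counterclockwise.
The sack of grain weighs 38.4 × 9.81 = 376.7 N and must supply an equal clockwise moment, so its lever arm about the pivot is 437.5 / 376.7 = 1.16 m.
That puts it at 1.51 + 1.16 = 2.67 m from the left end.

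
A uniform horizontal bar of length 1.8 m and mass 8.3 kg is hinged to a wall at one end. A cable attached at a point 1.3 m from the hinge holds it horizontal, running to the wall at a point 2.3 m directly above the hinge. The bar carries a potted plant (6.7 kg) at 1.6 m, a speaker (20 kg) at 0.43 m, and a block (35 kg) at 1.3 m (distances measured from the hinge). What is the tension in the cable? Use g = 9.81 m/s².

Take moments about the hinge.
Beam weight: 8.3 × 9.81 = 81.42 N down at 0.9 m → arm 0.9 m, τ = 81.42 × 0.9 = 73.28 N·m clockwise.
Potted plant: 6.7 × 9.81 = 65.73 N down at 1.6 m → arm 1.6 m, τ = 65.73 × 1.6 = 105.2 N·m clockwise.
Speaker: 20 × 9.81 = 196.2 N down at 0.43 m → arm 0.43 m, τ = 196.2 × 0.43 = 84.37 N·m clockwise.
Block: 35 × 9.81 = 343.4 N down at 1.3 m → arm 1.3 m, τ = 343.4 × 1.3 = 446.4 N·m clockwise.
Total clockwise load moment = 709.2 N·m.
The cable tension T acts at 1.3 m; only its component perpendicular to the bar, T sinθ, produces torque. sinθ = h/√(h²+d²) = 2.3/√(2.3²+1.3²) = 0.8706.
Setting net torque to zero: T × 1.3 × 0.8706 = 709.2 → T = 709.2 / 1.132 = 627 N.

T ≈ 627 N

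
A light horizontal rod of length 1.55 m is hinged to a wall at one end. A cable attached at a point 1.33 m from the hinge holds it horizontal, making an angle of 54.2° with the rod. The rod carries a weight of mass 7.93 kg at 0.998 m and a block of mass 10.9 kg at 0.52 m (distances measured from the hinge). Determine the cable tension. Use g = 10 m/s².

Choose the hinge as the axis so the unknown hinge reaction has zero arm there.
Weight: 7.93 × 10 = 79.3 N down at 0.998 m → arm 0.998 m, τ = 79.3 × 0.998 = 79.14 N·m clockwise.
Block: 10.9 × 10 = 109 N down at 0.52 m → arm 0.52 m, τ = 109 × 0.52 = 56.68 N·m clockwise.
Total clockwise load moment = 135.8 N·m.
The cable tension T acts at 1.33 m; only its component perpendicular to the rod, T sinθ, produces torque. sin 54.2° = 0.8111.
For rotational equilibrium, T × 1.33 × 0.8111 = 135.8, so T = 135.8 / 1.079 = 126 N.

T ≈ 126 N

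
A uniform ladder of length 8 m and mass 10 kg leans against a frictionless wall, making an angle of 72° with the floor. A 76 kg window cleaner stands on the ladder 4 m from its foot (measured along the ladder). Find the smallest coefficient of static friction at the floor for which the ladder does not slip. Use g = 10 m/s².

μ_min ≈ 0.162

Choose the foot of the ladder as the axis so the floor normal and friction both act there and drop out.
Ladder weight 10×10 = 100 N acts at 4 m along the ladder; its horizontal arm is 4·cos72° = 1.236 m → τ = 123.6 N·m clockwise.
Window cleaner: 76×10 = 760 N at 4 m → arm 1.236 m → τ = 939.4 N·m clockwise.
Wall normal N acts horizontally at the top; its moment arm is the height L sinθ = 8·sin72° = 7.608 m, counterclockwise.
For rotational equilibrium, N × 7.608 = 1063, so N = 139.7 N.
ΣFx = 0 ⇒ f = N_wall = 139.7 N. ΣFy = 0 ⇒ N_floor = 860 N.
μ_min = f / N_floor = 139.7 / 860 = 0.162.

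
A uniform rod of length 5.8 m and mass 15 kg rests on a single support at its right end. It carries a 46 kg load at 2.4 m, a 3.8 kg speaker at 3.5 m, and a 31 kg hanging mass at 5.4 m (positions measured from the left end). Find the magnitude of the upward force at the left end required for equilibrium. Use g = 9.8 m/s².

F ≈ 373 N

About the right end:
Beam weight: 15 × 9.8 = 147 N down at 2.9 m → arm 2.9 m, τ = 147 × 2.9 = 426.3 N·m counterclockwise.
Load: 46 × 9.8 = 450.8 N down at 2.4 m → arm 3.4 m, τ = 450.8 × 3.4 = 1533 N·m counterclockwise.
Speaker: 3.8 × 9.8 = 37.24 N down at 3.5 m → arm 2.3 m, τ = 37.24 × 2.3 = 85.65 N·m counterclockwise.
Hanging mass: 31 × 9.8 = 303.8 N down at 5.4 m → arm 0.4 m, τ = 303.8 × 0.4 = 121.5 N·m counterclockwise.
Net moment of the loads = 2166 N·m counterclockwise.
The upward force F acts at the left end, arm 5.8 m, giving F × 5.8 clockwise.
For rotational equilibrium, F × 5.8 = 2166, so F = 2166 / 5.8 = 373 N.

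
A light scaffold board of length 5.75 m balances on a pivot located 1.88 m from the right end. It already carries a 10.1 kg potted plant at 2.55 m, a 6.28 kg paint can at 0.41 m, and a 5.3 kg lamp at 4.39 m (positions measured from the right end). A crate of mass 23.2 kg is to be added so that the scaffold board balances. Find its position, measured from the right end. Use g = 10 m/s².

Choose the pivot (at 1.88 m from the right end) as the axis so the support reaction has zero arm there.
Potted plant: 10.1 × 10 = 101 N down at 2.55 m → arm 0.67 m, τ = 101 × 0.67 = 67.67 N·m counterclockwise.
Paint can: 6.28 × 10 = 62.8 N down at 0.41 m → arm 1.47 m, τ = 62.8 × 1.47 = 92.32 N·m clockwise.
Lamp: 5.3 × 10 = 53 N down at 4.39 m → arm 2.51 m, τ = 53 × 2.51 = 133 N·m counterclockwise.
Net moment of existing loads = 108.4 N·m counterclockwise.
The crate weighs 23.2 × 10 = 232 N and must supply an equal clockwise moment, so its lever arm about the pivot is 108.4 / 232 = 0.467 m.
That puts it at 1.88 − 0.467 = 1.41 m from the right end.

x ≈ 1.41 m from the right end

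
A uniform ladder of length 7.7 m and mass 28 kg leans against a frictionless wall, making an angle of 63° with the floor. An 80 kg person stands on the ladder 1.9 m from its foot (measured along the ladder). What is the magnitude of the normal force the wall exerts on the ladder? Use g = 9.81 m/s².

N_wall ≈ 169 N

Take moments about the foot of the ladder.
Ladder weight 28×9.81 = 274.7 N acts at 3.85 m along the ladder; its horizontal arm is 3.85·cos63° = 1.748 m → τ = 480.2 N·m clockwise.
Person: 80×9.81 = 784.8 N at 1.9 m → arm 0.8626 m → τ = 677 N·m clockwise.
Wall normal N acts horizontally at the top; its moment arm is the height L sinθ = 7.7·sin63° = 6.861 m, counterclockwise.
Setting net torque to zero: N × 6.861 = 1157 → N = 169 N.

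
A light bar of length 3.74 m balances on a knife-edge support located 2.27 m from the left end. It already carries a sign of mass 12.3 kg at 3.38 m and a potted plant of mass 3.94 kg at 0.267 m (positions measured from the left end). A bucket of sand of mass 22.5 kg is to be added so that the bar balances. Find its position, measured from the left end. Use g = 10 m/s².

x ≈ 2.01 m from the left end

Taking torques about the knife-edge support (at 2.27 m from the left end):
Sign: 12.3 × 10 = 123 N down at 3.38 m → arm 1.11 m, τ = 123 × 1.11 = 136.5 N·m clockwise.
Potted plant: 3.94 × 10 = 39.4 N down at 0.267 m → arm 2.003 m, τ = 39.4 × 2.003 = 78.92 N·m counterclockwise.
Net moment of existing loads = 57.58 N·m clockwise.
The bucket of sand weighs 22.5 × 10 = 225 N and must supply an equal counterclockwise moment, so its lever arm about the knife-edge support is 57.58 / 225 = 0.256 m.
That puts it at 2.27 − 0.256 = 2.01 m from the left end.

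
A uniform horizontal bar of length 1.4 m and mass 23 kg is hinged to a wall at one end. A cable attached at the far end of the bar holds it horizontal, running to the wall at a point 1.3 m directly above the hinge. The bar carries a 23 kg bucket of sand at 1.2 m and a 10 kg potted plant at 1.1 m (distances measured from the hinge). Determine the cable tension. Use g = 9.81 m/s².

T ≈ 563 N

Taking torques about the hinge:
Beam weight: 23 × 9.81 = 225.6 N down at 0.7 m → arm 0.7 m, τ = 225.6 × 0.7 = 157.9 N·m clockwise.
Bucket of sand: 23 × 9.81 = 225.6 N down at 1.2 m → arm 1.2 m, τ = 225.6 × 1.2 = 270.7 N·m clockwise.
Potted plant: 10 × 9.81 = 98.1 N down at 1.1 m → arm 1.1 m, τ = 98.1 × 1.1 = 107.9 N·m clockwise.
Total clockwise load moment = 536.5 N·m.
The cable tension T acts at 1.4 m; only its component perpendicular to the bar, T sinθ, produces torque. sinθ = h/√(h²+d²) = 1.3/√(1.3²+1.4²) = 0.6805.
Στ = 0 ⇒ T × 1.4 × 0.6805 = 536.5 ⇒ T = 536.5 / 0.9527 = 563 N.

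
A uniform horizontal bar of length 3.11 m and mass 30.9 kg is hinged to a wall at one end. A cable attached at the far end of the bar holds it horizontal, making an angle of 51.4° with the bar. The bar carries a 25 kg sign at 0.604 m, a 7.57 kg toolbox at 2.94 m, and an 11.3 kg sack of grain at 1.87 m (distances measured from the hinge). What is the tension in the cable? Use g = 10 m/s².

T ≈ 438 N

Taking torques about the hinge:
Beam weight: 30.9 × 10 = 309 N down at 1.555 m → arm 1.555 m, τ = 309 × 1.555 = 480.5 N·m clockwise.
Sign: 25 × 10 = 250 N down at 0.604 m → arm 0.604 m, τ = 250 × 0.604 = 151 N·m clockwise.
Toolbox: 7.57 × 10 = 75.7 N down at 2.94 m → arm 2.94 m, τ = 75.7 × 2.94 = 222.6 N·m clockwise.
Sack of grain: 11.3 × 10 = 113 N down at 1.87 m → arm 1.87 m, τ = 113 × 1.87 = 211.3 N·m clockwise.
Total clockwise load moment = 1065 N·m.
The cable tension T acts at 3.11 m; only its component perpendicular to the bar, T sinθ, produces torque. sin 51.4° = 0.7815.
Setting net torque to zero: T × 3.11 × 0.7815 = 1065 → T = 1065 / 2.43 = 438 N.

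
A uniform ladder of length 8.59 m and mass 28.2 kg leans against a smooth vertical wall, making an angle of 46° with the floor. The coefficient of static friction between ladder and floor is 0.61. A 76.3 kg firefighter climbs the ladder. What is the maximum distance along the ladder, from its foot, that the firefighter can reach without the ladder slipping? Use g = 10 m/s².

d ≈ 5.84 m

Choose the foot of the ladder as the axis so the floor normal and friction both act there and drop out.
Ladder weight 28.2×10 = 282 N acts at 4.295 m along the ladder; its horizontal arm is 4.295·cos46° = 2.984 m → τ = 841.5 N·m clockwise.
Firefighter weight 76.3×10 = 763 N at distance d → arm d·cos46° → τ = 763·d·0.6947 clockwise.
Wall normal N at the top has arm L sinθ = 6.179 m counterclockwise, so Στ = 0 gives N·6.179 = 841.5 + 530.1·d.
ΣFy = 0 ⇒ N_floor = 1045 N, so the maximum friction is μ_s·N_floor = 0.61×1045 = 637.4 N. ΣFx = 0 ⇒ N_wall = f, so at the slipping point N = 637.4 N.
Substituting: 637.4×6.179 = 841.5 + 530.1·d ⇒ d = (3938 − 841.5) / 530.1 = 5.84 m.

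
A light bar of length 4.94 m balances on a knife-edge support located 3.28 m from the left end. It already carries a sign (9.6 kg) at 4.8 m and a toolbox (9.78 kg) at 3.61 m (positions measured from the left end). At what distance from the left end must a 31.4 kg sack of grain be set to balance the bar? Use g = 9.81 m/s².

Taking torques about the knife-edge support (at 3.28 m from the left end):
Sign: 9.6 × 9.81 = 94.18 N down at 4.8 m → arm 1.52 m, τ = 94.18 × 1.52 = 143.2 N·m clockwise.
Toolbox: 9.78 × 9.81 = 95.94 N down at 3.61 m → arm 0.33 m, τ = 95.94 × 0.33 = 31.66 N·m clockwise.
Net moment of existing loads = 174.9 N·m clockwise.
The sack of grain weighs 31.4 × 9.81 = 308 N and must supply an equal counterclockwise moment, so its lever arm about the knife-edge support is 174.9 / 308 = 0.568 m.
That puts it at 3.28 − 0.568 = 2.71 m from the left end.

x ≈ 2.71 m from the left end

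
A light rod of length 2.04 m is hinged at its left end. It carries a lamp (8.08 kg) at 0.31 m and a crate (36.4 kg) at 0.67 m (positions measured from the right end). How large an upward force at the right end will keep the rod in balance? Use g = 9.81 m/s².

F ≈ 307 N

Taking torques about the left end:
Lamp: 8.08 × 9.81 = 79.26 N down at 0.31 m → arm 1.73 m, τ = 79.26 × 1.73 = 137.1 N·m clockwise.
Crate: 36.4 × 9.81 = 357.1 N down at 0.67 m → arm 1.37 m, τ = 357.1 × 1.37 = 489.2 N·m clockwise.
Net moment of the loads = 626.3 N·m clockwise.
The upward force F acts at the right end, arm 2.04 m, giving F × 2.04 counterclockwise.
For rotational equilibrium, F × 2.04 = 626.3, so F = 626.3 / 2.04 = 307 N.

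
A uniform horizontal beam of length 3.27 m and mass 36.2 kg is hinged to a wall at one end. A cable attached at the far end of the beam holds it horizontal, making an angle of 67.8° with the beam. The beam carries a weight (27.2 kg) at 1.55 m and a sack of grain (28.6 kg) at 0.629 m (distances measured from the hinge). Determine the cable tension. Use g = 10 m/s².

T ≈ 394 N

Sum moments about the hinge (the unknown hinge reaction has zero arm there).
Beam weight: 36.2 × 10 = 362 N down at 1.635 m → arm 1.635 m, τ = 362 × 1.635 = 591.9 N·m clockwise.
Weight: 27.2 × 10 = 272 N down at 1.55 m → arm 1.55 m, τ = 272 × 1.55 = 421.6 N·m clockwise.
Sack of grain: 28.6 × 10 = 286 N down at 0.629 m → arm 0.629 m, τ = 286 × 0.629 = 179.9 N·m clockwise.
Total clockwise load moment = 1193 N·m.
The cable tension T acts at 3.27 m; only its component perpendicular to the beam, T sinθ, produces torque. sin 67.8° = 0.9259.
For rotational equilibrium, T × 3.27 × 0.9259 = 1193, so T = 1193 / 3.028 = 394 N.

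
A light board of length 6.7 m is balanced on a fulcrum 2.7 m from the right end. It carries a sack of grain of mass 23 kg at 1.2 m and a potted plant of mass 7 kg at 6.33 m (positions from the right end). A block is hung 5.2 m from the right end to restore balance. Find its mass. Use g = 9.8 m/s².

Sum moments about the fulcrum (at 2.7 m from the right end) (the support reaction has zero arm there).
Sack of grain: 23 × 9.8 = 225.4 N down at 1.2 m → arm 1.5 m, τ = 225.4 × 1.5 = 338.1 N·m clockwise.
Potted plant: 7 × 9.8 = 68.6 N down at 6.33 m → arm 3.63 m, τ = 68.6 × 3.63 = 249 N·m counterclockwise.
Net moment of known loads = 89.1 N·m clockwise.
An unknown mass m at 5.2 m has arm 2.5 m; its moment is m·g·2.5 counterclockwise.
Στ = 0 ⇒ m × 9.8 × 2.5 = 89.1 ⇒ m = 89.1 / (9.8 × 2.5) = 3.64 kg.

m ≈ 3.64 kg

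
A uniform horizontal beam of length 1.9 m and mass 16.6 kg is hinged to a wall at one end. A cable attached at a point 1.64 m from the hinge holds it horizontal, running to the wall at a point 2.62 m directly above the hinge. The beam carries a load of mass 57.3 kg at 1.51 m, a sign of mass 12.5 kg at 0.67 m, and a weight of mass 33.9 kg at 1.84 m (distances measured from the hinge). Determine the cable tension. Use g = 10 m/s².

T ≈ 1240 N

Choose the hinge as the axis so the unknown hinge reaction has zero arm there.
Beam weight: 16.6 × 10 = 166 N down at 0.95 m → arm 0.95 m, τ = 166 × 0.95 = 157.7 N·m clockwise.
Load: 57.3 × 10 = 573 N down at 1.51 m → arm 1.51 m, τ = 573 × 1.51 = 865.2 N·m clockwise.
Sign: 12.5 × 10 = 125 N down at 0.67 m → arm 0.67 m, τ = 125 × 0.67 = 83.75 N·m clockwise.
Weight: 33.9 × 10 = 339 N down at 1.84 m → arm 1.84 m, τ = 339 × 1.84 = 623.8 N·m clockwise.
Total clockwise load moment = 1730 N·m.
The cable tension T acts at 1.64 m; only its component perpendicular to the beam, T sinθ, produces torque. sinθ = h/√(h²+d²) = 2.62/√(2.62²+1.64²) = 0.8476.
Setting net torque to zero: T × 1.64 × 0.8476 = 1730 → T = 1730 / 1.39 = 1240 N.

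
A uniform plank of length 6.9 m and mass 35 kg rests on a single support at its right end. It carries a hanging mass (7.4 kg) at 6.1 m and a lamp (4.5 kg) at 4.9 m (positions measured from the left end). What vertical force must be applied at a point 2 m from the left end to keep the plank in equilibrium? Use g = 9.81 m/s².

About the right end:
Beam weight: 35 × 9.81 = 343.4 N down at 3.45 m → arm 3.45 m, τ = 343.4 × 3.45 = 1185 N·m counterclockwise.
Hanging mass: 7.4 × 9.81 = 72.59 N down at 6.1 m → arm 0.8 m, τ = 72.59 × 0.8 = 58.07 N·m counterclockwise.
Lamp: 4.5 × 9.81 = 44.15 N down at 4.9 m → arm 2 m, τ = 44.15 × 2 = 88.3 N·m counterclockwise.
Net moment of the loads = 1331 N·m counterclockwise.
The upward force F acts at a point 2 m from the left end, arm 4.9 m, giving F × 4.9 clockwise.
Στ = 0 ⇒ F × 4.9 = 1331 ⇒ F = 1331 / 4.9 = 272 N.

F ≈ 272 N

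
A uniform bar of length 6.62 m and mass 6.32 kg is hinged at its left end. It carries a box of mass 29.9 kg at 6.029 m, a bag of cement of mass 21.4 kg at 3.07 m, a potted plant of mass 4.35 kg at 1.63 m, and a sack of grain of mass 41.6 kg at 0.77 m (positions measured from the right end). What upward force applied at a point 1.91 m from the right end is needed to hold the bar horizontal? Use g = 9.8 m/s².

F ≈ 790 N

Sum moments about the left end (the unknown pivot reaction has zero arm there).
Beam weight: 6.32 × 9.8 = 61.94 N down at 3.31 m → arm 3.31 m, τ = 61.94 × 3.31 = 205 N·m clockwise.
Box: 29.9 × 9.8 = 293 N down at 6.029 m → arm 0.591 m, τ = 293 × 0.591 = 173.2 N·m clockwise.
Bag of cement: 21.4 × 9.8 = 209.7 N down at 3.07 m → arm 3.55 m, τ = 209.7 × 3.55 = 744.4 N·m clockwise.
Potted plant: 4.35 × 9.8 = 42.63 N down at 1.63 m → arm 4.99 m, τ = 42.63 × 4.99 = 212.7 N·m clockwise.
Sack of grain: 41.6 × 9.8 = 407.7 N down at 0.77 m → arm 5.85 m, τ = 407.7 × 5.85 = 2385 N·m clockwise.
Net moment of the loads = 3720 N·m clockwise.
The upward force F acts at a point 1.91 m from the right end, arm 4.71 m, giving F × 4.71 counterclockwise.
For rotational equilibrium, F × 4.71 = 3720, so F = 3720 / 4.71 = 790 N.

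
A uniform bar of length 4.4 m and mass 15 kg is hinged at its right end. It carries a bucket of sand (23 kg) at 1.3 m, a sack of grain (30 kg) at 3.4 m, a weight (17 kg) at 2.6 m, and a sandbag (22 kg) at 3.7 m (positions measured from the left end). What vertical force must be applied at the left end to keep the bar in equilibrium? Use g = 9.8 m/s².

F ≈ 402 N

Taking torques about the right end:
Beam weight: 15 × 9.8 = 147 N down at 2.2 m → arm 2.2 m, τ = 147 × 2.2 = 323.4 N·m counterclockwise.
Bucket of sand: 23 × 9.8 = 225.4 N down at 1.3 m → arm 3.1 m, τ = 225.4 × 3.1 = 698.7 N·m counterclockwise.
Sack of grain: 30 × 9.8 = 294 N down at 3.4 m → arm 1 m, τ = 294 × 1 = 294 N·m counterclockwise.
Weight: 17 × 9.8 = 166.6 N down at 2.6 m → arm 1.8 m, τ = 166.6 × 1.8 = 299.9 N·m counterclockwise.
Sandbag: 22 × 9.8 = 215.6 N down at 3.7 m → arm 0.7 m, τ = 215.6 × 0.7 = 150.9 N·m counterclockwise.
Net moment of the loads = 1767 N·m counterclockwise.
The upward force F acts at the left end, arm 4.4 m, giving F × 4.4 clockwise.
Balancing moments: F × 4.4 = 1767, giving F = 1767 / 4.4 = 402 N.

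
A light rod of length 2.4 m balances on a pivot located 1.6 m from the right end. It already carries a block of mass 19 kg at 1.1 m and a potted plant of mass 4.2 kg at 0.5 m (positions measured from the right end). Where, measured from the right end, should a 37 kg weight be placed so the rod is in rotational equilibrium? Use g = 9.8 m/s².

x ≈ 1.98 m from the right end

Take moments about the pivot (at 1.6 m from the right end).
Block: 19 × 9.8 = 186.2 N down at 1.1 m → arm 0.5 m, τ = 186.2 × 0.5 = 93.1 N·m clockwise.
Potted plant: 4.2 × 9.8 = 41.16 N down at 0.5 m → arm 1.1 m, τ = 41.16 × 1.1 = 45.28 N·m clockwise.
Net moment of existing loads = 138.4 N·m clockwise.
The weight weighs 37 × 9.8 = 362.6 N and must supply an equal counterclockwise moment, so its lever arm about the pivot is 138.4 / 362.6 = 0.382 m.
That puts it at 1.6 + 0.382 = 1.98 m from the right end.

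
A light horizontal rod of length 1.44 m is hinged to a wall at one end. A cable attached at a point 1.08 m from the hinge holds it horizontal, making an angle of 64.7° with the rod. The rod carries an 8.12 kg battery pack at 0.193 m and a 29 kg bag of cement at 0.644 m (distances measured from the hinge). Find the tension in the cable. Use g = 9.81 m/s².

Choose the hinge as the axis so the unknown hinge reaction has zero arm there.
Battery pack: 8.12 × 9.81 = 79.66 N down at 0.193 m → arm 0.193 m, τ = 79.66 × 0.193 = 15.37 N·m clockwise.
Bag of cement: 29 × 9.81 = 284.5 N down at 0.644 m → arm 0.644 m, τ = 284.5 × 0.644 = 183.2 N·m clockwise.
Total clockwise load moment = 198.6 N·m.
The cable tension T acts at 1.08 m; only its component perpendicular to the rod, T sinθ, produces torque. sin 64.7° = 0.9041.
Balancing moments: T × 1.08 × 0.9041 = 198.6, giving T = 198.6 / 0.9764 = 203 N.

T ≈ 203 N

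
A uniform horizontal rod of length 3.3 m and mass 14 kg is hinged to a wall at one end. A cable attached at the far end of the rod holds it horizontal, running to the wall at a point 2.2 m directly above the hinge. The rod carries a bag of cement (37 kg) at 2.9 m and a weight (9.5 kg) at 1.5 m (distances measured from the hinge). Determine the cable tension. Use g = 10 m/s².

Taking torques about the hinge:
Beam weight: 14 × 10 = 140 N down at 1.65 m → arm 1.65 m, τ = 140 × 1.65 = 231 N·m clockwise.
Bag of cement: 37 × 10 = 370 N down at 2.9 m → arm 2.9 m, τ = 370 × 2.9 = 1073 N·m clockwise.
Weight: 9.5 × 10 = 95 N down at 1.5 m → arm 1.5 m, τ = 95 × 1.5 = 142.5 N·m clockwise.
Total clockwise load moment = 1446 N·m.
The cable tension T acts at 3.3 m; only its component perpendicular to the rod, T sinθ, produces torque. sinθ = h/√(h²+d²) = 2.2/√(2.2²+3.3²) = 0.5547.
Balancing moments: T × 3.3 × 0.5547 = 1446, giving T = 1446 / 1.831 = 790 N.

T ≈ 790 N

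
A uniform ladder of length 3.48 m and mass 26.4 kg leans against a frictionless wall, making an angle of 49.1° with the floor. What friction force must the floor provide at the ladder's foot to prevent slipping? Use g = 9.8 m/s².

f ≈ 112 N

Sum moments about the foot of the ladder (the floor normal and friction both act there and drop out).
Ladder weight 26.4×9.8 = 258.7 N acts at 1.74 m along the ladder; its horizontal arm is 1.74·cos49.1° = 1.139 m → τ = 294.7 N·m clockwise.
Wall normal N acts horizontally at the top; its moment arm is the height L sinθ = 3.48·sin49.1° = 2.63 m, counterclockwise.
Στ = 0 ⇒ N × 2.63 = 294.7 ⇒ N = 112 N.
ΣFx = 0: friction at the foot balances the wall's push, so f = N_wall = 112 N.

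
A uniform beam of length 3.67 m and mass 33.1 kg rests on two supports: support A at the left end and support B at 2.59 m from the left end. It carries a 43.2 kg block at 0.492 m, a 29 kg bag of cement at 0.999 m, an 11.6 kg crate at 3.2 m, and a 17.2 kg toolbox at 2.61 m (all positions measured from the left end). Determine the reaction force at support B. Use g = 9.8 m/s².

Sum moments about support A (its reaction then has zero moment arm).
Beam weight: 33.1 × 9.8 = 324.4 N down at 1.835 m → arm 1.835 m, τ = 324.4 × 1.835 = 595.3 N·m clockwise.
Block: 43.2 × 9.8 = 423.4 N down at 0.492 m → arm 0.492 m, τ = 423.4 × 0.492 = 208.3 N·m clockwise.
Bag of cement: 29 × 9.8 = 284.2 N down at 0.999 m → arm 0.999 m, τ = 284.2 × 0.999 = 283.9 N·m clockwise.
Crate: 11.6 × 9.8 = 113.7 N down at 3.2 m → arm 3.2 m, τ = 113.7 × 3.2 = 363.8 N·m clockwise.
Toolbox: 17.2 × 9.8 = 168.6 N down at 2.61 m → arm 2.61 m, τ = 168.6 × 2.61 = 440 N·m clockwise.
Net load moment about support A = 1891 N·m clockwise.
Reaction R at support B is upward at 2.59 m, arm 2.59 m → moment R × 2.59 counterclockwise.
For rotational equilibrium, R × 2.59 = 1891, so R = 730 N.

R_B ≈ 730 N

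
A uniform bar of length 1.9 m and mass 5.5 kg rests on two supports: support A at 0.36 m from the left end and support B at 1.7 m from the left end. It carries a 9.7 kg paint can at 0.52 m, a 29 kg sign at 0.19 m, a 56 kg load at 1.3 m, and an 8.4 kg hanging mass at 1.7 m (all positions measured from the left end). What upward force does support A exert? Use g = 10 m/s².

Taking torques about support B:
Beam weight: 5.5 × 10 = 55 N down at 0.95 m → arm 0.75 m, τ = 55 × 0.75 = 41.25 N·m counterclockwise.
Paint can: 9.7 × 10 = 97 N down at 0.52 m → arm 1.18 m, τ = 97 × 1.18 = 114.5 N·m counterclockwise.
Sign: 29 × 10 = 290 N down at 0.19 m → arm 1.51 m, τ = 290 × 1.51 = 437.9 N·m counterclockwise.
Load: 56 × 10 = 560 N down at 1.3 m → arm 0.4 m, τ = 560 × 0.4 = 224 N·m counterclockwise.
Hanging mass: acts at the support B, moment arm 0 → no torque.
Net load moment about support B = 817.6 N·m counterclockwise.
Reaction R at support A is upward at 0.36 m, arm 1.34 m → moment R × 1.34 clockwise.
Στ = 0 ⇒ R × 1.34 = 817.6 ⇒ R = 610 N.

R_A ≈ 610 N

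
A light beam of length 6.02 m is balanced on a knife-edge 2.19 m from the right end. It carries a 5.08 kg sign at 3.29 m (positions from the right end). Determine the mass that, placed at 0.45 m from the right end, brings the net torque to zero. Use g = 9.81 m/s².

Sum moments about the knife-edge (at 2.19 m from the right end) (the support reaction has zero arm there).
Sign: 5.08 × 9.81 = 49.83 N down at 3.29 m → arm 1.1 m, τ = 49.83 × 1.1 = 54.81 N·m counterclockwise.
Net moment of known loads = 54.81 N·m counterclockwise.
An unknown mass m at 0.45 m has arm 1.74 m; its moment is m·g·1.74 clockwise.
Balancing moments: m × 9.81 × 1.74 = 54.81, giving m = 54.81 / (9.81 × 1.74) = 3.21 kg.

m ≈ 3.21 kg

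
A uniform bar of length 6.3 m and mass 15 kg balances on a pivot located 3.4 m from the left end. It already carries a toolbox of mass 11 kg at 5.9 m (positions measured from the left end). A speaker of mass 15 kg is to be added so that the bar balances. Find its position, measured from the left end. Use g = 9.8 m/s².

x ≈ 1.82 m from the left end

Choose the pivot (at 3.4 m from the left end) as the axis so the support reaction has zero arm there.
Beam weight: 15 × 9.8 = 147 N down at 3.15 m → arm 0.25 m, τ = 147 × 0.25 = 36.75 N·m counterclockwise.
Toolbox: 11 × 9.8 = 107.8 N down at 5.9 m → arm 2.5 m, τ = 107.8 × 2.5 = 269.5 N·m clockwise.
Net moment of existing loads = 232.8 N·m clockwise.
The speaker weighs 15 × 9.8 = 147 N and must supply an equal counterclockwise moment, so its lever arm about the pivot is 232.8 / 147 = 1.58 m.
That puts it at 3.4 − 1.58 = 1.82 m from the left end.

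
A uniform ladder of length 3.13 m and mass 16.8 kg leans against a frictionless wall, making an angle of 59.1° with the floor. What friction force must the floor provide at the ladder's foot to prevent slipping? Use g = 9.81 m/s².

f ≈ 49.3 N

About the foot of the ladder:
Ladder weight 16.8×9.81 = 164.8 N acts at 1.565 m along the ladder; its horizontal arm is 1.565·cos59.1° = 0.8037 m → τ = 132.4 N·m clockwise.
Wall normal N acts horizontally at the top; its moment arm is the height L sinθ = 3.13·sin59.1° = 2.686 m, counterclockwise.
Setting net torque to zero: N × 2.686 = 132.4 → N = 49.3 N.
ΣFx = 0: friction at the foot balances the wall's push, so f = N_wall = 49.3 N.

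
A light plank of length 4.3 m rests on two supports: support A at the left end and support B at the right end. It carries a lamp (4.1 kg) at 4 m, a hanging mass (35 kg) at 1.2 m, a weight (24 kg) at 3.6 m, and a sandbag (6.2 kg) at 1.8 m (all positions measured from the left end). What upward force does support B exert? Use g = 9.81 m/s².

Choose support A as the axis so its reaction then has zero moment arm.
Lamp: 4.1 × 9.81 = 40.22 N down at 4 m → arm 4 m, τ = 40.22 × 4 = 160.9 N·m clockwise.
Hanging mass: 35 × 9.81 = 343.4 N down at 1.2 m → arm 1.2 m, τ = 343.4 × 1.2 = 412.1 N·m clockwise.
Weight: 24 × 9.81 = 235.4 N down at 3.6 m → arm 3.6 m, τ = 235.4 × 3.6 = 847.4 N·m clockwise.
Sandbag: 6.2 × 9.81 = 60.82 N down at 1.8 m → arm 1.8 m, τ = 60.82 × 1.8 = 109.5 N·m clockwise.
Net load moment about support A = 1530 N·m clockwise.
Reaction R at support B is upward at 4.3 m, arm 4.3 m → moment R × 4.3 counterclockwise.
Setting net torque to zero: R × 4.3 = 1530 → R = 356 N.

R_B ≈ 356 N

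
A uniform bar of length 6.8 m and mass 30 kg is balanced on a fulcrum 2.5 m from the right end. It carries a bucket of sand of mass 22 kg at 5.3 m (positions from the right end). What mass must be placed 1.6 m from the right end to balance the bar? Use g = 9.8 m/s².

m ≈ 98.4 kg

Choose the fulcrum (at 2.5 m from the right end) as the axis so the support reaction has zero arm there.
Beam weight: 30 × 9.8 = 294 N down at 3.4 m → arm 0.9 m, τ = 294 × 0.9 = 264.6 N·m counterclockwise.
Bucket of sand: 22 × 9.8 = 215.6 N down at 5.3 m → arm 2.8 m, τ = 215.6 × 2.8 = 603.7 N·m counterclockwise.
Net moment of known loads = 868.3 N·m counterclockwise.
An unknown mass m at 1.6 m has arm 0.9 m; its moment is m·g·0.9 clockwise.
Στ = 0 ⇒ m × 9.8 × 0.9 = 868.3 ⇒ m = 868.3 / (9.8 × 0.9) = 98.4 kg.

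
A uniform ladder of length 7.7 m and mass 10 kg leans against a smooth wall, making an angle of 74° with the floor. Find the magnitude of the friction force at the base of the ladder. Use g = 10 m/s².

Sum moments about the foot of the ladder (the floor normal and friction both act there and drop out).
Ladder weight 10×10 = 100 N acts at 3.85 m along the ladder; its horizontal arm is 3.85·cos74° = 1.061 m → τ = 106.1 N·m clockwise.
Wall normal N acts horizontally at the top; its moment arm is the height L sinθ = 7.7·sin74° = 7.402 m, counterclockwise.
Στ = 0 ⇒ N × 7.402 = 106.1 ⇒ N = 14.3 N.
ΣFx = 0: friction at the foot balances the wall's push, so f = N_wall = 14.3 N.

f ≈ 14.3 N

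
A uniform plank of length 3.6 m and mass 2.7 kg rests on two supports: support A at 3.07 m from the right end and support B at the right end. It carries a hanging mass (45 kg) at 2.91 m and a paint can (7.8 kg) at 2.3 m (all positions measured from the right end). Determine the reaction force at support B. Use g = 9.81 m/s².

Take moments about support A.
Beam weight: 2.7 × 9.81 = 26.49 N down at 1.8 m → arm 1.27 m, τ = 26.49 × 1.27 = 33.64 N·m clockwise.
Hanging mass: 45 × 9.81 = 441.5 N down at 2.91 m → arm 0.16 m, τ = 441.5 × 0.16 = 70.64 N·m clockwise.
Paint can: 7.8 × 9.81 = 76.52 N down at 2.3 m → arm 0.77 m, τ = 76.52 × 0.77 = 58.92 N·m clockwise.
Net load moment about support A = 163.2 N·m clockwise.
Reaction R at support B is upward at 0 m, arm 3.07 m → moment R × 3.07 counterclockwise.
Setting net torque to zero: R × 3.07 = 163.2 → R = 53.2 N.

R_B ≈ 53.2 N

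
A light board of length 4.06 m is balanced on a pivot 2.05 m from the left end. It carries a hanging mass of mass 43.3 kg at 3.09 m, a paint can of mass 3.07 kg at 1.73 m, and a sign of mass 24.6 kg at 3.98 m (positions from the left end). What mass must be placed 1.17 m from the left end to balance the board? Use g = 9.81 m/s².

m ≈ 104 kg

Take moments about the pivot (at 2.05 m from the left end).
Hanging mass: 43.3 × 9.81 = 424.8 N down at 3.09 m → arm 1.04 m, τ = 424.8 × 1.04 = 441.8 N·m clockwise.
Paint can: 3.07 × 9.81 = 30.12 N down at 1.73 m → arm 0.32 m, τ = 30.12 × 0.32 = 9.638 N·m counterclockwise.
Sign: 24.6 × 9.81 = 241.3 N down at 3.98 m → arm 1.93 m, τ = 241.3 × 1.93 = 465.7 N·m clockwise.
Net moment of known loads = 897.9 N·m clockwise.
An unknown mass m at 1.17 m has arm 0.88 m; its moment is m·g·0.88 counterclockwise.
Setting net torque to zero: m × 9.81 × 0.88 = 897.9 → m = 897.9 / (9.81 × 0.88) = 104 kg.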